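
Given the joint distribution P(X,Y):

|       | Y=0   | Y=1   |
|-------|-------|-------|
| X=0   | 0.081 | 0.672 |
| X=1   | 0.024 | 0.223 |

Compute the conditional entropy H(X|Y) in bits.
0.8063 bits

H(X|Y) = H(X,Y) - H(Y)

H(X,Y) = -Σ_{x,y} P(x,y) log₂ P(x,y). Per-cell terms -P(x,y)·log₂P(x,y):
  X=0: 0.29370, 0.38537
  X=1: 0.12914, 0.48277
Sum of the 4 terms: H(X,Y) = 1.29098 bits

Marginal of Y (column sums):
  P(Y=0) = 0.081 + 0.024 = 0.105
  P(Y=1) = 0.672 + 0.223 = 0.895
H(Y) = -[0.105·log₂(0.105) + 0.895·log₂(0.895)]
  = 0.34141 + 0.14324 = 0.48465 bits

H(X|Y) = H(X,Y) - H(Y) = 1.29098 - 0.48465 = 0.8063 bits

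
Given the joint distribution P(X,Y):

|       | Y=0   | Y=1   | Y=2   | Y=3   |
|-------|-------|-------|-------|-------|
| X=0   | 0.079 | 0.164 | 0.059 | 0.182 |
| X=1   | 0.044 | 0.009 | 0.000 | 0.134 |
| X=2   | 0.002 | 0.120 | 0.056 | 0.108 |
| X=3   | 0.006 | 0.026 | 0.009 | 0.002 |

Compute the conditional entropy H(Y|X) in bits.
1.6075 bits

H(Y|X) = H(X,Y) - H(X)

H(X,Y) = -Σ_{x,y} P(x,y) log₂ P(x,y). Per-cell terms -P(x,y)·log₂P(x,y):
  X=0: 0.28930, 0.42775, 0.24091, 0.44735
  X=1: 0.19828, 0.06116, 0.00000, 0.38856
  X=2: 0.01793, 0.36707, 0.23287, 0.34678
  X=3: 0.04428, 0.13690, 0.06116, 0.01793
  (cells with P = 0 contribute 0)
Sum of the 16 terms: H(X,Y) = 3.2782 bits

Marginal of X (row sums):
  P(X=0) = 0.079 + 0.164 + 0.059 + 0.182 = 0.484
  P(X=1) = 0.044 + 0.009 + 0.000 + 0.134 = 0.187
  P(X=2) = 0.002 + 0.120 + 0.056 + 0.108 = 0.286
  P(X=3) = 0.006 + 0.026 + 0.009 + 0.002 = 0.043
H(X) = -[0.484·log₂(0.484) + 0.187·log₂(0.187) + 0.286·log₂(0.286) + 0.043·log₂(0.043)]
  = 0.50671 + 0.45233 + 0.51649 + 0.19520 = 1.6707 bits

H(Y|X) = H(X,Y) - H(X) = 3.2782 - 1.6707 = 1.6075 bits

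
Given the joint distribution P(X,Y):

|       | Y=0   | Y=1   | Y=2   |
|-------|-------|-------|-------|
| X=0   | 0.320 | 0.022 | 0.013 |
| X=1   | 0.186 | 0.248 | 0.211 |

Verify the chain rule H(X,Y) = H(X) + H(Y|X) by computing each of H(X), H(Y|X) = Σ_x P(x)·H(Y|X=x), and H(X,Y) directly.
H(X) = 0.9385 bits, H(Y|X) = 1.2140 bits, H(X,Y) = 2.1525 bits

Marginal of X (row sums):
  P(X=0) = 0.320 + 0.022 + 0.013 = 0.355
  P(X=1) = 0.186 + 0.248 + 0.211 = 0.645
H(X) = -[0.355·log₂(0.355) + 0.645·log₂(0.645)]
  = 0.53041 + 0.40805 = 0.9385 bits

H(Y|X) = Σ_x P(x)·H(Y|X=x):
  X=0: P(X=0) = 0.355, P(Y|X=0) = (64/71, 22/355, 13/355) → H(Y|X=0) = 0.55835
  X=1: P(X=1) = 0.645, P(Y|X=1) = (62/215, 248/645, 211/645) → H(Y|X=1) = 1.57490
H(Y|X) = 0.355·0.55835 + 0.645·1.57490 = 1.2140 bits

H(X,Y) = -Σ_{x,y} P(x,y) log₂ P(x,y). Per-cell terms -P(x,y)·log₂P(x,y):
  X=0: 0.52603, 0.12114, 0.08145
  X=1: 0.45135, 0.49887, 0.47363
Sum of the 6 terms: H(X,Y) = 2.1525 bits

Chain rule check:
  H(X) + H(Y|X) = 0.9385 + 1.2140 = 2.1525 bits
  H(X,Y) = 2.1525 bits
✓ Chain rule verified.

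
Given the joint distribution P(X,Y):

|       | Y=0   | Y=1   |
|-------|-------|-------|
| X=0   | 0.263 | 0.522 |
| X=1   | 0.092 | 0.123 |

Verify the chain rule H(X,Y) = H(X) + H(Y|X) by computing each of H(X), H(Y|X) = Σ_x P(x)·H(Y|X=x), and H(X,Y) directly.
H(X) = 0.7509 bits, H(Y|X) = 0.9340 bits, H(X,Y) = 1.6849 bits

Marginal of X (row sums):
  P(X=0) = 0.263 + 0.522 = 0.785
  P(X=1) = 0.092 + 0.123 = 0.215
H(X) = -[0.785·log₂(0.785) + 0.215·log₂(0.215)]
  = 0.274150 + 0.476782 = 0.7509 bits

H(Y|X) = Σ_x P(x)·H(Y|X=x):
  X=0: P(X=0) = 0.785, P(Y|X=0) = (263/785, 522/785) → H(Y|X=0) = 0.919985
  X=1: P(X=1) = 0.215, P(Y|X=1) = (92/215, 123/215) → H(Y|X=1) = 0.984951
H(Y|X) = 0.785·0.919985 + 0.215·0.984951 = 0.9340 bits

H(X,Y) = -Σ_{x,y} P(x,y) log₂ P(x,y). Per-cell terms -P(x,y)·log₂P(x,y):
  X=0: 0.506766, 0.489572
  X=1: 0.316684, 0.371862
Sum of the 4 terms: H(X,Y) = 1.6849 bits

Chain rule check:
  H(X) + H(Y|X) = 0.7509 + 0.9340 = 1.6849 bits
  H(X,Y) = 1.6849 bits
✓ Chain rule verified.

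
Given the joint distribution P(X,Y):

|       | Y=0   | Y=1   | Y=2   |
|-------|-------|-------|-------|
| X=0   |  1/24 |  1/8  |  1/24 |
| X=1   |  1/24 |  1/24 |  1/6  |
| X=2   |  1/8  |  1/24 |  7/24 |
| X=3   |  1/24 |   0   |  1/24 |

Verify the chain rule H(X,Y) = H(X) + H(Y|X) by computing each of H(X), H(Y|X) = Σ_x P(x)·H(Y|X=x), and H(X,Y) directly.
H(X) = 1.7861 bits, H(Y|X) = 1.2505 bits, H(X,Y) = 3.0366 bits

Marginal of X (row sums):
  P(X=0) = 1/24 + 1/8 + 1/24 = 5/24
  P(X=1) = 1/24 + 1/24 + 1/6 = 1/4
  P(X=2) = 1/8 + 1/24 + 7/24 = 11/24
  P(X=3) = 1/24 + 0 + 1/24 = 1/12
H(X) = -[(5/24)·log₂(5/24) + (1/4)·log₂(1/4) + (11/24)·log₂(11/24) + (1/12)·log₂(1/12)]
  = 0.47147 + 0.50000 + 0.51587 + 0.29875 = 1.7861 bits

H(Y|X) = Σ_x P(x)·H(Y|X=x):
  X=0: P(X=0) = 5/24, P(Y|X=0) = (1/5, 3/5, 1/5) → H(Y|X=0) = 1.37095
  X=1: P(X=1) = 1/4, P(Y|X=1) = (1/6, 1/6, 2/3) → H(Y|X=1) = 1.25163
  X=2: P(X=2) = 11/24, P(Y|X=2) = (3/11, 1/11, 7/11) → H(Y|X=2) = 1.24067
  X=3: P(X=3) = 1/12, P(Y|X=3) = (1/2, 0, 1/2) → H(Y|X=3) = 1.00000
H(Y|X) = (5/24)·1.37095 + (1/4)·1.25163 + (11/24)·1.24067 + (1/12)·1.00000 = 1.2505 bits

H(X,Y) = -Σ_{x,y} P(x,y) log₂ P(x,y). Per-cell terms -P(x,y)·log₂P(x,y):
  X=0: 0.19104, 0.37500, 0.19104
  X=1: 0.19104, 0.19104, 0.43083
  X=2: 0.37500, 0.19104, 0.51847
  X=3: 0.19104, 0.00000, 0.19104
  (cells with P = 0 contribute 0)
Sum of the 12 terms: H(X,Y) = 3.0366 bits

Chain rule check:
  H(X) + H(Y|X) = 1.7861 + 1.2505 = 3.0366 bits
  H(X,Y) = 3.0366 bits
✓ Chain rule verified.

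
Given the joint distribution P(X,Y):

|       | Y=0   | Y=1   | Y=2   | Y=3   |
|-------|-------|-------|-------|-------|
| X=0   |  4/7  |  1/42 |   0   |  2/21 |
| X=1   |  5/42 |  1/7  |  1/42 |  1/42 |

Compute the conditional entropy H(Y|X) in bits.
1.0435 bits

H(Y|X) = H(X,Y) - H(X)

H(X,Y) = -Σ_{x,y} P(x,y) log₂ P(x,y). Per-cell terms -P(x,y)·log₂P(x,y):
  X=0: 0.4613457, 0.1283885, 0.0000000, 0.3230778
  X=1: 0.3655225, 0.4010507, 0.1283885, 0.1283885
  (cells with P = 0 contribute 0)
Sum of the 8 terms: H(X,Y) = 1.936162 bits

Marginal of X (row sums):
  P(X=0) = 4/7 + 1/42 + 0 + 2/21 = 29/42
  P(X=1) = 5/42 + 1/7 + 1/42 + 1/42 = 13/42
H(X) = -[(29/42)·log₂(29/42) + (13/42)·log₂(13/42)]
  = 0.3689466 + 0.5236764 = 0.892623 bits

H(Y|X) = H(X,Y) - H(X) = 1.936162 - 0.892623 = 1.0435 bits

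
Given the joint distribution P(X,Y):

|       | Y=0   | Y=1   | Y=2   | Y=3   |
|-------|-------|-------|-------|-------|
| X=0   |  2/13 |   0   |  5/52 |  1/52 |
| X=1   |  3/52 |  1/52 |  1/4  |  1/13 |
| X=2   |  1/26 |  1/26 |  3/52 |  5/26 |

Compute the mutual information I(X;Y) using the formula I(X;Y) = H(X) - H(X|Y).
0.3103 bits

I(X;Y) = H(X) - H(X|Y)

Marginal of X (row sums):
  P(X=0) = 2/13 + 0 + 5/52 + 1/52 = 7/26
  P(X=1) = 3/52 + 1/52 + 1/4 + 1/13 = 21/52
  P(X=2) = 1/26 + 1/26 + 3/52 + 5/26 = 17/52
H(X) = -[(7/26)·log₂(7/26) + (21/52)·log₂(21/52) + (17/52)·log₂(17/52)]
  = 0.50968 + 0.52828 + 0.52732 = 1.56528 bits

Marginal of Y (column sums):
  P(Y=0) = 2/13 + 3/52 + 1/26 = 1/4
  P(Y=1) = 0 + 1/52 + 1/26 = 3/52
  P(Y=2) = 5/52 + 1/4 + 3/52 = 21/52
  P(Y=3) = 1/52 + 1/13 + 5/26 = 15/52
H(X|Y) = Σ_y P(y)·H(X|Y=y):
  Y=0: P(Y=0) = 1/4, P(X|Y=0) = (8/13, 3/13, 2/13) → H(X|Y=0) = 1.33468
  Y=1: P(Y=1) = 3/52, P(X|Y=1) = (0, 1/3, 2/3) → H(X|Y=1) = 0.91830
  Y=2: P(Y=2) = 21/52, P(X|Y=2) = (5/21, 13/21, 1/7) → H(X|Y=2) = 1.32231
  Y=3: P(Y=3) = 15/52, P(X|Y=3) = (1/15, 4/15, 2/3) → H(X|Y=3) = 1.15894
H(X|Y) = (1/4)·1.33468 + (3/52)·0.91830 + (21/52)·1.32231 + (15/52)·1.15894 = 1.25497 bits

I(X;Y) = H(X) - H(X|Y) = 1.56528 - 1.25497 = 0.3103 bits

Cross-check via I(X;Y) = H(X) + H(Y) - H(X,Y): computing H(Y) from the column sums and H(X,Y) from the 12 cells in the same way gives H(Y) = 1.78308 bits and H(X,Y) = 3.03805 bits, so
I(X;Y) = 1.56528 + 1.78308 - 3.03805 = 0.3103 bits ✓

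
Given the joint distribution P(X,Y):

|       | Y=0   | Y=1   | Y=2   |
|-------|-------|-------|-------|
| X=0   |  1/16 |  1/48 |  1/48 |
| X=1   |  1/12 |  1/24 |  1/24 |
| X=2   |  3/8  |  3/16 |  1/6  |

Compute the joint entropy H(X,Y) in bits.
2.5778 bits

H(X,Y) = -Σ_{x,y} P(x,y) log₂ P(x,y). Per-cell terms -P(x,y)·log₂P(x,y):
  X=0: 0.25000, 0.11635, 0.11635
  X=1: 0.29875, 0.19104, 0.19104
  X=2: 0.53064, 0.45282, 0.43083
Sum of the 9 terms: H(X,Y) = 2.5778 bits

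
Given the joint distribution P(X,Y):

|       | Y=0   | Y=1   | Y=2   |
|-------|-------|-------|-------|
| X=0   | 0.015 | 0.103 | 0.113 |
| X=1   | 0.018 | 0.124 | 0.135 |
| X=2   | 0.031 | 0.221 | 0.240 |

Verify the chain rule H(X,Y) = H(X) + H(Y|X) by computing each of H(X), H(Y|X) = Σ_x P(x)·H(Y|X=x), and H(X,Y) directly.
H(X) = 1.5048 bits, H(Y|X) = 1.2779 bits, H(X,Y) = 2.7827 bits

Marginal of X (row sums):
  P(X=0) = 0.015 + 0.103 + 0.113 = 0.231
  P(X=1) = 0.018 + 0.124 + 0.135 = 0.277
  P(X=2) = 0.031 + 0.221 + 0.240 = 0.492
H(X) = -[0.231·log₂(0.231) + 0.277·log₂(0.277) + 0.492·log₂(0.492)]
  = 0.48834 + 0.51302 + 0.50345 = 1.5048 bits

H(Y|X) = Σ_x P(x)·H(Y|X=x):
  X=0: P(X=0) = 0.231, P(Y|X=0) = (5/77, 103/231, 113/231) → H(Y|X=0) = 1.28035
  X=1: P(X=1) = 0.277, P(Y|X=1) = (18/277, 124/277, 135/277) → H(Y|X=1) = 1.28071
  X=2: P(X=2) = 0.492, P(Y|X=2) = (31/492, 221/492, 20/41) → H(Y|X=2) = 1.27512
H(Y|X) = 0.231·1.28035 + 0.277·1.28071 + 0.492·1.27512 = 1.2779 bits

H(X,Y) = -Σ_{x,y} P(x,y) log₂ P(x,y). Per-cell terms -P(x,y)·log₂P(x,y):
  X=0: 0.09088, 0.33777, 0.35545
  X=1: 0.10433, 0.37344, 0.39001
  X=2: 0.15536, 0.48131, 0.49413
Sum of the 9 terms: H(X,Y) = 2.7827 bits

Chain rule check:
  H(X) + H(Y|X) = 1.5048 + 1.2779 = 2.7827 bits
  H(X,Y) = 2.7827 bits
✓ Chain rule verified.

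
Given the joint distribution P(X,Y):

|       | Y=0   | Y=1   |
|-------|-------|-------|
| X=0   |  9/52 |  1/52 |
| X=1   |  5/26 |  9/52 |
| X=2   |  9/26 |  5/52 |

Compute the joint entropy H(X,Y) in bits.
2.2976 bits

H(X,Y) = -Σ_{x,y} P(x,y) log₂ P(x,y). Per-cell terms -P(x,y)·log₂P(x,y):
  X=0: 0.43797, 0.10962
  X=1: 0.45741, 0.43797
  X=2: 0.52979, 0.32486
Sum of the 6 terms: H(X,Y) = 2.2976 bits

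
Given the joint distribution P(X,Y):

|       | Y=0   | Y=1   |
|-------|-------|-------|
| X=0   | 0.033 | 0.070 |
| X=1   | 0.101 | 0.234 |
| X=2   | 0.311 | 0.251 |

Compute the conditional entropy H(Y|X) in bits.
0.9464 bits

H(Y|X) = H(X,Y) - H(X)

H(X,Y) = -Σ_{x,y} P(x,y) log₂ P(x,y). Per-cell terms -P(x,y)·log₂P(x,y):
  X=0: 0.16241, 0.26856
  X=1: 0.33406, 0.49033
  X=2: 0.52404, 0.50055
Sum of the 6 terms: H(X,Y) = 2.27995 bits

Marginal of X (row sums):
  P(X=0) = 0.033 + 0.070 = 0.103
  P(X=1) = 0.101 + 0.234 = 0.335
  P(X=2) = 0.311 + 0.251 = 0.562
H(X) = -[0.103·log₂(0.103) + 0.335·log₂(0.335) + 0.562·log₂(0.562)]
  = 0.33777 + 0.52855 + 0.46722 = 1.33354 bits

H(Y|X) = H(X,Y) - H(X) = 2.27995 - 1.33354 = 0.9464 bits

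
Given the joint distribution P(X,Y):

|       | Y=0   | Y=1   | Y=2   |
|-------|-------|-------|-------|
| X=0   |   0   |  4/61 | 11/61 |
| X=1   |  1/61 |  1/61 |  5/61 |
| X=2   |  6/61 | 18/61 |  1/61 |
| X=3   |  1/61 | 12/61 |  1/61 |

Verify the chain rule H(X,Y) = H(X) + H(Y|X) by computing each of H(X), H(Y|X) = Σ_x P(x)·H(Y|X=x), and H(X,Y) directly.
H(X) = 1.8708 bits, H(Y|X) = 0.9246 bits, H(X,Y) = 2.7955 bits

Marginal of X (row sums):
  P(X=0) = 0 + 4/61 + 11/61 = 15/61
  P(X=1) = 1/61 + 1/61 + 5/61 = 7/61
  P(X=2) = 6/61 + 18/61 + 1/61 = 25/61
  P(X=3) = 1/61 + 12/61 + 1/61 = 14/61
H(X) = -[(15/61)·log₂(15/61) + (7/61)·log₂(7/61) + (25/61)·log₂(25/61) + (14/61)·log₂(14/61)]
  = 0.49767 + 0.35842 + 0.52741 + 0.48733 = 1.8708 bits

H(Y|X) = Σ_x P(x)·H(Y|X=x):
  X=0: P(X=0) = 15/61, P(Y|X=0) = (0, 4/15, 11/15) → H(Y|X=0) = 0.83664
  X=1: P(X=1) = 7/61, P(Y|X=1) = (1/7, 1/7, 5/7) → H(Y|X=1) = 1.14883
  X=2: P(X=2) = 25/61, P(Y|X=2) = (6/25, 18/25, 1/25) → H(Y|X=2) = 1.02112
  X=3: P(X=3) = 14/61, P(Y|X=3) = (1/14, 6/7, 1/14) → H(Y|X=3) = 0.73453
H(Y|X) = (15/61)·0.83664 + (7/61)·1.14883 + (25/61)·1.02112 + (14/61)·0.73453 = 0.9246 bits

H(X,Y) = -Σ_{x,y} P(x,y) log₂ P(x,y). Per-cell terms -P(x,y)·log₂P(x,y):
  X=0: 0.00000, 0.25775, 0.44565
  X=1: 0.09723, 0.09723, 0.29580
  X=2: 0.32909, 0.51958, 0.09723
  X=3: 0.09723, 0.46146, 0.09723
  (cells with P = 0 contribute 0)
Sum of the 12 terms: H(X,Y) = 2.7955 bits

Chain rule check:
  H(X) + H(Y|X) = 1.8708 + 0.9246 = 2.7954 bits
  H(X,Y) = 2.7955 bits
✓ Chain rule verified (Δ = 0.0001 is 4-dp rounding noise: each of the three values was rounded independently).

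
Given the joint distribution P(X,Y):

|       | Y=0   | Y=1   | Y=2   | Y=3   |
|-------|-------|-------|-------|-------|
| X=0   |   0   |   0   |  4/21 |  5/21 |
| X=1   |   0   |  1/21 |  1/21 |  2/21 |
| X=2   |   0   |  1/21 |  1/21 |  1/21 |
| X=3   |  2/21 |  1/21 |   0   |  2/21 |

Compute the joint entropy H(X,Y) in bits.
3.1728 bits

H(X,Y) = -Σ_{x,y} P(x,y) log₂ P(x,y). Per-cell terms -P(x,y)·log₂P(x,y):
  X=0: 0.00000, 0.00000, 0.45568, 0.49295
  X=1: 0.00000, 0.20916, 0.20916, 0.32308
  X=2: 0.00000, 0.20916, 0.20916, 0.20916
  X=3: 0.32308, 0.20916, 0.00000, 0.32308
  (cells with P = 0 contribute 0)
Sum of the 16 terms: H(X,Y) = 3.1728 bits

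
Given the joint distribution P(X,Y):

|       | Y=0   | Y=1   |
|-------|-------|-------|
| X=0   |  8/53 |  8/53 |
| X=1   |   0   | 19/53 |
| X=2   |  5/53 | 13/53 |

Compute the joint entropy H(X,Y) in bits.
2.1727 bits

H(X,Y) = -Σ_{x,y} P(x,y) log₂ P(x,y). Per-cell terms -P(x,y)·log₂P(x,y):
  X=0: 0.41176, 0.41176
  X=1: 0.00000, 0.53056
  X=2: 0.32132, 0.49731
  (cells with P = 0 contribute 0)
Sum of the 6 terms: H(X,Y) = 2.1727 bits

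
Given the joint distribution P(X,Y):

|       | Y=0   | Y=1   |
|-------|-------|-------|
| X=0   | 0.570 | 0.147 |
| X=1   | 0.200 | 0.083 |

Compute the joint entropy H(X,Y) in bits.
1.6313 bits

H(X,Y) = -Σ_{x,y} P(x,y) log₂ P(x,y). Per-cell terms -P(x,y)·log₂P(x,y):
  X=0: 0.4623, 0.4066
  X=1: 0.4644, 0.2980
Sum of the 4 terms: H(X,Y) = 1.6313 bits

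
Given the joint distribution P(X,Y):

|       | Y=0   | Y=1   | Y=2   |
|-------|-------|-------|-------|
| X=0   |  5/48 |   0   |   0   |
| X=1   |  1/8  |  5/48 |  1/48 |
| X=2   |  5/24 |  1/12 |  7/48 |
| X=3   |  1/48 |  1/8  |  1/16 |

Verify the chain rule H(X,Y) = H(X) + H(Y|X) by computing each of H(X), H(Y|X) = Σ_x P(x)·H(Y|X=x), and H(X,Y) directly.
H(X) = 1.8331 bits, H(Y|X) = 1.2546 bits, H(X,Y) = 3.0878 bits

Marginal of X (row sums):
  P(X=0) = 5/48 + 0 + 0 = 5/48
  P(X=1) = 1/8 + 5/48 + 1/48 = 1/4
  P(X=2) = 5/24 + 1/12 + 7/48 = 7/16
  P(X=3) = 1/48 + 1/8 + 1/16 = 5/24
H(X) = -[(5/48)·log₂(5/48) + (1/4)·log₂(1/4) + (7/16)·log₂(7/16) + (5/24)·log₂(5/24)]
  = 0.339899 + 0.500000 + 0.521782 + 0.471466 = 1.8331 bits

H(Y|X) = Σ_x P(x)·H(Y|X=x):
  X=0: P(X=0) = 5/48, P(Y|X=0) = (1, 0, 0) → H(Y|X=0) = 0.000000
  X=1: P(X=1) = 1/4, P(Y|X=1) = (1/2, 5/12, 1/12) → H(Y|X=1) = 1.325011
  X=2: P(X=2) = 7/16, P(Y|X=2) = (10/21, 4/21, 1/3) → H(Y|X=2) = 1.493710
  X=3: P(X=3) = 5/24, P(Y|X=3) = (1/10, 3/5, 3/10) → H(Y|X=3) = 1.295462
H(Y|X) = (5/48)·0.000000 + (1/4)·1.325011 + (7/16)·1.493710 + (5/24)·1.295462 = 1.2546 bits

H(X,Y) = -Σ_{x,y} P(x,y) log₂ P(x,y). Per-cell terms -P(x,y)·log₂P(x,y):
  X=0: 0.339899, 0.000000, 0.000000
  X=1: 0.375000, 0.339899, 0.116353
  X=2: 0.471466, 0.298747, 0.405068
  X=3: 0.116353, 0.375000, 0.250000
  (cells with P = 0 contribute 0)
Sum of the 12 terms: H(X,Y) = 3.0878 bits

Chain rule check:
  H(X) + H(Y|X) = 1.8331 + 1.2546 = 3.0877 bits
  H(X,Y) = 3.0878 bits
✓ Chain rule verified (Δ = 0.0001 is 4-dp rounding noise: each of the three values was rounded independently).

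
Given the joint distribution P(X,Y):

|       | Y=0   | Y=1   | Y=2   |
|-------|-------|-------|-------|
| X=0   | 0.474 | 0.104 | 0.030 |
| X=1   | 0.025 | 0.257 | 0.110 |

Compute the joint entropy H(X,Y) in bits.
1.9890 bits

H(X,Y) = -Σ_{x,y} P(x,y) log₂ P(x,y). Per-cell terms -P(x,y)·log₂P(x,y):
  X=0: 0.5105, 0.3396, 0.1518
  X=1: 0.1330, 0.5038, 0.3503
Sum of the 6 terms: H(X,Y) = 1.9890 bits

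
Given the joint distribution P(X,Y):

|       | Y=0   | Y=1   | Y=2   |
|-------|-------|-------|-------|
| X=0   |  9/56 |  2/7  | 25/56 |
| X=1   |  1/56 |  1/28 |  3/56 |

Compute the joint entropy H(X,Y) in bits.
1.9613 bits

H(X,Y) = -Σ_{x,y} P(x,y) log₂ P(x,y). Per-cell terms -P(x,y)·log₂P(x,y):
  X=0: 0.4239, 0.5164, 0.5194
  X=1: 0.1037, 0.1717, 0.2262
Sum of the 6 terms: H(X,Y) = 1.9613 bits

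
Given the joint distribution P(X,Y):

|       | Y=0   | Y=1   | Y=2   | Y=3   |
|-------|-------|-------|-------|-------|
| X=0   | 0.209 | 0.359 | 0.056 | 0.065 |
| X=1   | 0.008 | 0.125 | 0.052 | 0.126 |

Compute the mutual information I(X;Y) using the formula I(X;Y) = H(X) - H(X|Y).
0.1614 bits

I(X;Y) = H(X) - H(X|Y)

Marginal of X (row sums):
  P(X=0) = 0.209 + 0.359 + 0.056 + 0.065 = 0.689
  P(X=1) = 0.008 + 0.125 + 0.052 + 0.126 = 0.311
H(X) = -[0.689·log₂(0.689) + 0.311·log₂(0.311)]
  = 0.3703 + 0.5240 = 0.8943 bits

Marginal of Y (column sums):
  P(Y=0) = 0.209 + 0.008 = 0.217
  P(Y=1) = 0.359 + 0.125 = 0.484
  P(Y=2) = 0.056 + 0.052 = 0.108
  P(Y=3) = 0.065 + 0.126 = 0.191
H(X|Y) = Σ_y P(y)·H(X|Y=y):
  Y=0: P(Y=0) = 0.217, P(X|Y=0) = (209/217, 8/217) → H(X|Y=0) = 0.2277
  Y=1: P(Y=1) = 0.484, P(X|Y=1) = (359/484, 125/484) → H(X|Y=1) = 0.8241
  Y=2: P(Y=2) = 0.108, P(X|Y=2) = (14/27, 13/27) → H(X|Y=2) = 0.9990
  Y=3: P(Y=3) = 0.191, P(X|Y=3) = (65/191, 126/191) → H(X|Y=3) = 0.9251
H(X|Y) = 0.217·0.2277 + 0.484·0.8241 + 0.108·0.9990 + 0.191·0.9251 = 0.7329 bits

I(X;Y) = H(X) - H(X|Y) = 0.8943 - 0.7329 = 0.1614 bits

Cross-check via I(X;Y) = H(X) + H(Y) - H(X,Y): computing H(Y) from the column sums and H(X,Y) from the 8 cells in the same way gives H(Y) = 1.7880 bits and H(X,Y) = 2.5209 bits, so
I(X;Y) = 0.8943 + 1.7880 - 2.5209 = 0.1614 bits ✓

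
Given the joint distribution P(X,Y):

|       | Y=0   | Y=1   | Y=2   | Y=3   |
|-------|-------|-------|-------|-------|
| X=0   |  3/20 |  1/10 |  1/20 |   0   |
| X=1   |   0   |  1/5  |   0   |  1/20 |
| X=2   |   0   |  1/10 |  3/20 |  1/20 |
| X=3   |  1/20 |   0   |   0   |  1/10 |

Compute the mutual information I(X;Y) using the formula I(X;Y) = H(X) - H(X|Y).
0.7282 bits

I(X;Y) = H(X) - H(X|Y)

Marginal of X (row sums):
  P(X=0) = 3/20 + 1/10 + 1/20 + 0 = 3/10
  P(X=1) = 0 + 1/5 + 0 + 1/20 = 1/4
  P(X=2) = 0 + 1/10 + 3/20 + 1/20 = 3/10
  P(X=3) = 1/20 + 0 + 0 + 1/10 = 3/20
H(X) = -[(3/10)·log₂(3/10) + (1/4)·log₂(1/4) + (3/10)·log₂(3/10) + (3/20)·log₂(3/20)]
  = 0.5211 + 0.5000 + 0.5211 + 0.4105 = 1.9527 bits

Marginal of Y (column sums):
  P(Y=0) = 3/20 + 0 + 0 + 1/20 = 1/5
  P(Y=1) = 1/10 + 1/5 + 1/10 + 0 = 2/5
  P(Y=2) = 1/20 + 0 + 3/20 + 0 = 1/5
  P(Y=3) = 0 + 1/20 + 1/20 + 1/10 = 1/5
H(X|Y) = Σ_y P(y)·H(X|Y=y):
  Y=0: P(Y=0) = 1/5, P(X|Y=0) = (3/4, 0, 0, 1/4) → H(X|Y=0) = 0.8113
  Y=1: P(Y=1) = 2/5, P(X|Y=1) = (1/4, 1/2, 1/4, 0) → H(X|Y=1) = 1.5000
  Y=2: P(Y=2) = 1/5, P(X|Y=2) = (1/4, 0, 3/4, 0) → H(X|Y=2) = 0.8113
  Y=3: P(Y=3) = 1/5, P(X|Y=3) = (0, 1/4, 1/4, 1/2) → H(X|Y=3) = 1.5000
H(X|Y) = (1/5)·0.8113 + (2/5)·1.5000 + (1/5)·0.8113 + (1/5)·1.5000 = 1.2245 bits

I(X;Y) = H(X) - H(X|Y) = 1.9527 - 1.2245 = 0.7282 bits

Cross-check via I(X;Y) = H(X) + H(Y) - H(X,Y): computing H(Y) from the column sums and H(X,Y) from the 16 cells in the same way gives H(Y) = 1.9219 bits and H(X,Y) = 3.1464 bits, so
I(X;Y) = 1.9527 + 1.9219 - 3.1464 = 0.7282 bits ✓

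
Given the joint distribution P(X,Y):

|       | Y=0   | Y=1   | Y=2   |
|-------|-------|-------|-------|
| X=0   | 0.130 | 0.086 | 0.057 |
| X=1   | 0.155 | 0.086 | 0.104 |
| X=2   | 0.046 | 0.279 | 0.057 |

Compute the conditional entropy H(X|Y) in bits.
1.4121 bits

H(X|Y) = H(X,Y) - H(Y)

H(X,Y) = -Σ_{x,y} P(x,y) log₂ P(x,y). Per-cell terms -P(x,y)·log₂P(x,y):
  X=0: 0.382644, 0.304399, 0.235575
  X=1: 0.416897, 0.304399, 0.339596
  X=2: 0.204342, 0.513824, 0.235575
Sum of the 9 terms: H(X,Y) = 2.93725 bits

Marginal of Y (column sums):
  P(Y=0) = 0.130 + 0.155 + 0.046 = 0.331
  P(Y=1) = 0.086 + 0.086 + 0.279 = 0.451
  P(Y=2) = 0.057 + 0.104 + 0.057 = 0.218
H(Y) = -[0.331·log₂(0.331) + 0.451·log₂(0.451) + 0.218·log₂(0.218)]
  = 0.527977 + 0.518109 + 0.479077 = 1.52516 bits

H(X|Y) = H(X,Y) - H(Y) = 2.93725 - 1.52516 = 1.4121 bits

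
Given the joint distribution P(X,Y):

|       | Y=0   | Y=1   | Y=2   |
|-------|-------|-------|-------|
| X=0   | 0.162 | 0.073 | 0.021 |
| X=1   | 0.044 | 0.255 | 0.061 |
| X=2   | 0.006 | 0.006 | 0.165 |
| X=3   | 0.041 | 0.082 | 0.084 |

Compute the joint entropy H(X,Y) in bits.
3.0677 bits

H(X,Y) = -Σ_{x,y} P(x,y) log₂ P(x,y). Per-cell terms -P(x,y)·log₂P(x,y):
  X=0: 0.42540, 0.27565, 0.11704
  X=1: 0.19828, 0.50271, 0.24614
  X=2: 0.04428, 0.04428, 0.42891
  X=3: 0.18894, 0.29588, 0.30017
Sum of the 12 terms: H(X,Y) = 3.0677 bits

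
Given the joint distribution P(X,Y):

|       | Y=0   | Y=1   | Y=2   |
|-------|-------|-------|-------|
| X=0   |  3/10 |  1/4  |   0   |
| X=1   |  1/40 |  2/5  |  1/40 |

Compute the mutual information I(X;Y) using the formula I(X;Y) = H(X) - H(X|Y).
0.2408 bits

I(X;Y) = H(X) - H(X|Y)

Marginal of X (row sums):
  P(X=0) = 3/10 + 1/4 + 0 = 11/20
  P(X=1) = 1/40 + 2/5 + 1/40 = 9/20
H(X) = -[(11/20)·log₂(11/20) + (9/20)·log₂(9/20)]
  = 0.47437 + 0.51840 = 0.9928 bits

Marginal of Y (column sums):
  P(Y=0) = 3/10 + 1/40 = 13/40
  P(Y=1) = 1/4 + 2/5 = 13/20
  P(Y=2) = 0 + 1/40 = 1/40
H(X|Y) = Σ_y P(y)·H(X|Y=y):
  Y=0: P(Y=0) = 13/40, P(X|Y=0) = (12/13, 1/13) → H(X|Y=0) = 0.39124
  Y=1: P(Y=1) = 13/20, P(X|Y=1) = (5/13, 8/13) → H(X|Y=1) = 0.96124
  Y=2: P(Y=2) = 1/40, P(X|Y=2) = (0, 1) → H(X|Y=2) = 0.00000
H(X|Y) = (13/40)·0.39124 + (13/20)·0.96124 + (1/40)·0.00000 = 0.7520 bits

I(X;Y) = H(X) - H(X|Y) = 0.9928 - 0.7520 = 0.2408 bits

Cross-check via I(X;Y) = H(X) + H(Y) - H(X,Y): computing H(Y) from the column sums and H(X,Y) from the 6 cells in the same way gives H(Y) = 1.0640 bits and H(X,Y) = 1.8160 bits, so
I(X;Y) = 0.9928 + 1.0640 - 1.8160 = 0.2408 bits ✓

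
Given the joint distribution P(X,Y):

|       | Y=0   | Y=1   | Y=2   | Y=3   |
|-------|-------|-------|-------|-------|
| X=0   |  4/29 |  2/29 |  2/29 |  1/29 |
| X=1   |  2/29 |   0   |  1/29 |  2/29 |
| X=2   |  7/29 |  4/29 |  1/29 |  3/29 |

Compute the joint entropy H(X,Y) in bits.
3.1888 bits

H(X,Y) = -Σ_{x,y} P(x,y) log₂ P(x,y). Per-cell terms -P(x,y)·log₂P(x,y):
  X=0: 0.39420, 0.26607, 0.26607, 0.16752
  X=1: 0.26607, 0.00000, 0.16752, 0.26607
  X=2: 0.49498, 0.39420, 0.16752, 0.33859
  (cells with P = 0 contribute 0)
Sum of the 12 terms: H(X,Y) = 3.1888 bits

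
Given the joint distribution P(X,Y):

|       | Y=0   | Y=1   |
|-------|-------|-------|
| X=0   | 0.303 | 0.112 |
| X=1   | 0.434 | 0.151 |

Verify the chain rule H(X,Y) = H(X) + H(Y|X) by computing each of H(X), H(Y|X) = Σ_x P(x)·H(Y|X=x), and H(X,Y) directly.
H(X) = 0.9791 bits, H(Y|X) = 0.8311 bits, H(X,Y) = 1.8102 bits

Marginal of X (row sums):
  P(X=0) = 0.303 + 0.112 = 0.415
  P(X=1) = 0.434 + 0.151 = 0.585
H(X) = -[0.415·log₂(0.415) + 0.585·log₂(0.585)]
  = 0.526559 + 0.452493 = 0.9791 bits

H(Y|X) = Σ_x P(x)·H(Y|X=x):
  X=0: P(X=0) = 0.415, P(Y|X=0) = (303/415, 112/415) → H(Y|X=0) = 0.841292
  X=1: P(X=1) = 0.585, P(Y|X=1) = (434/585, 151/585) → H(Y|X=1) = 0.823896
H(Y|X) = 0.415·0.841292 + 0.585·0.823896 = 0.8311 bits

H(X,Y) = -Σ_{x,y} P(x,y) log₂ P(x,y). Per-cell terms -P(x,y)·log₂P(x,y):
  X=0: 0.521951, 0.353744
  X=1: 0.522637, 0.411834
Sum of the 4 terms: H(X,Y) = 1.8102 bits

Chain rule check:
  H(X) + H(Y|X) = 0.9791 + 0.8311 = 1.8102 bits
  H(X,Y) = 1.8102 bits
✓ Chain rule verified.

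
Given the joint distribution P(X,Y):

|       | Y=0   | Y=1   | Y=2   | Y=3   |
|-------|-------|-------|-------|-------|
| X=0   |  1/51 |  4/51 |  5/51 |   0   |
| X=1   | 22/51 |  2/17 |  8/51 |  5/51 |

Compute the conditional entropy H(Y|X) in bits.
1.6479 bits

H(Y|X) = H(X,Y) - H(X)

H(X,Y) = -Σ_{x,y} P(x,y) log₂ P(x,y). Per-cell terms -P(x,y)·log₂P(x,y):
  X=0: 0.1112, 0.2880, 0.3285, 0.0000
  X=1: 0.5233, 0.3632, 0.4192, 0.3285
  (cells with P = 0 contribute 0)
Sum of the 8 terms: H(X,Y) = 2.3619 bits

Marginal of X (row sums):
  P(X=0) = 1/51 + 4/51 + 5/51 + 0 = 10/51
  P(X=1) = 22/51 + 2/17 + 8/51 + 5/51 = 41/51
H(X) = -[(10/51)·log₂(10/51) + (41/51)·log₂(41/51)]
  = 0.4609 + 0.2531 = 0.7140 bits

H(Y|X) = H(X,Y) - H(X) = 2.3619 - 0.7140 = 1.6479 bits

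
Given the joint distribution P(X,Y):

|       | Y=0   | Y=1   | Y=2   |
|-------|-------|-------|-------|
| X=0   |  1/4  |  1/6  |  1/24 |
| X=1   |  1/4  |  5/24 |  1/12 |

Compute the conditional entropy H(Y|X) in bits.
1.3971 bits

H(Y|X) = H(X,Y) - H(X)

H(X,Y) = -Σ_{x,y} P(x,y) log₂ P(x,y). Per-cell terms -P(x,y)·log₂P(x,y):
  X=0: 0.50000, 0.43083, 0.19104
  X=1: 0.50000, 0.47147, 0.29875
Sum of the 6 terms: H(X,Y) = 2.3921 bits

Marginal of X (row sums):
  P(X=0) = 1/4 + 1/6 + 1/24 = 11/24
  P(X=1) = 1/4 + 5/24 + 1/12 = 13/24
H(X) = -[(11/24)·log₂(11/24) + (13/24)·log₂(13/24)]
  = 0.51587 + 0.47912 = 0.9950 bits

H(Y|X) = H(X,Y) - H(X) = 2.3921 - 0.9950 = 1.3971 bits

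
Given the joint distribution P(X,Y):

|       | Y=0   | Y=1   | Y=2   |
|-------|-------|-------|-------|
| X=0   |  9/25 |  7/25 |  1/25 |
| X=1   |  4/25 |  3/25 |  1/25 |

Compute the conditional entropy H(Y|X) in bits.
1.3020 bits

H(Y|X) = H(X,Y) - H(X)

H(X,Y) = -Σ_{x,y} P(x,y) log₂ P(x,y). Per-cell terms -P(x,y)·log₂P(x,y):
  X=0: 0.53062, 0.51422, 0.18575
  X=1: 0.42302, 0.36707, 0.18575
Sum of the 6 terms: H(X,Y) = 2.2064 bits

Marginal of X (row sums):
  P(X=0) = 9/25 + 7/25 + 1/25 = 17/25
  P(X=1) = 4/25 + 3/25 + 1/25 = 8/25
H(X) = -[(17/25)·log₂(17/25) + (8/25)·log₂(8/25)]
  = 0.37835 + 0.52603 = 0.9044 bits

H(Y|X) = H(X,Y) - H(X) = 2.2064 - 0.9044 = 1.3020 bits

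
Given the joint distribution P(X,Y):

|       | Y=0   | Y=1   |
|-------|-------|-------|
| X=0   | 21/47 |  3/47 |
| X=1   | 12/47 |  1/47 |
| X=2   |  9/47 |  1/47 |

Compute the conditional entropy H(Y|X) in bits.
0.4856 bits

H(Y|X) = H(X,Y) - H(X)

H(X,Y) = -Σ_{x,y} P(x,y) log₂ P(x,y). Per-cell terms -P(x,y)·log₂P(x,y):
  X=0: 0.51931, 0.25338
  X=1: 0.50288, 0.11818
  X=2: 0.45664, 0.11818
Sum of the 6 terms: H(X,Y) = 1.9686 bits

Marginal of X (row sums):
  P(X=0) = 21/47 + 3/47 = 24/47
  P(X=1) = 12/47 + 1/47 = 13/47
  P(X=2) = 9/47 + 1/47 = 10/47
H(X) = -[(24/47)·log₂(24/47) + (13/47)·log₂(13/47) + (10/47)·log₂(10/47)]
  = 0.49513 + 0.51285 + 0.47503 = 1.4830 bits

H(Y|X) = H(X,Y) - H(X) = 1.9686 - 1.4830 = 0.4856 bits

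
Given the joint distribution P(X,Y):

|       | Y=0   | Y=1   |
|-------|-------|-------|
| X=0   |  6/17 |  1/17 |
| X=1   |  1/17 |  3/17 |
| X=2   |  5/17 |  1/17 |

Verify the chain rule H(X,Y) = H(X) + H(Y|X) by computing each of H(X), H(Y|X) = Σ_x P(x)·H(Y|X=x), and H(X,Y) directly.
H(X) = 1.5486 bits, H(Y|X) = 0.6639 bits, H(X,Y) = 2.2125 bits

Marginal of X (row sums):
  P(X=0) = 6/17 + 1/17 = 7/17
  P(X=1) = 1/17 + 3/17 = 4/17
  P(X=2) = 5/17 + 1/17 = 6/17
H(X) = -[(7/17)·log₂(7/17) + (4/17)·log₂(4/17) + (6/17)·log₂(6/17)]
  = 0.52710 + 0.49117 + 0.53029 = 1.5486 bits

H(Y|X) = Σ_x P(x)·H(Y|X=x):
  X=0: P(X=0) = 7/17, P(Y|X=0) = (6/7, 1/7) → H(Y|X=0) = 0.59167
  X=1: P(X=1) = 4/17, P(Y|X=1) = (1/4, 3/4) → H(Y|X=1) = 0.81128
  X=2: P(X=2) = 6/17, P(Y|X=2) = (5/6, 1/6) → H(Y|X=2) = 0.65002
H(Y|X) = (7/17)·0.59167 + (4/17)·0.81128 + (6/17)·0.65002 = 0.6639 bits

H(X,Y) = -Σ_{x,y} P(x,y) log₂ P(x,y). Per-cell terms -P(x,y)·log₂P(x,y):
  X=0: 0.53029, 0.24044
  X=1: 0.24044, 0.44162
  X=2: 0.51927, 0.24044
Sum of the 6 terms: H(X,Y) = 2.2125 bits

Chain rule check:
  H(X) + H(Y|X) = 1.5486 + 0.6639 = 2.2125 bits
  H(X,Y) = 2.2125 bits
✓ Chain rule verified.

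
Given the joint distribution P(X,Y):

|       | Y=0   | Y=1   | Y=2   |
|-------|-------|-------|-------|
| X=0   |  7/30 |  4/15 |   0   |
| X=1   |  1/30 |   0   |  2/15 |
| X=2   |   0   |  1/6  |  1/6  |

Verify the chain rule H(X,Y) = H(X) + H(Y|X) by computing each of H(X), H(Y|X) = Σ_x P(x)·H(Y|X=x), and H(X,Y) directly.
H(X) = 1.4591 bits, H(Y|X) = 0.9521 bits, H(X,Y) = 2.4112 bits

Marginal of X (row sums):
  P(X=0) = 7/30 + 4/15 + 0 = 1/2
  P(X=1) = 1/30 + 0 + 2/15 = 1/6
  P(X=2) = 0 + 1/6 + 1/6 = 1/3
H(X) = -[(1/2)·log₂(1/2) + (1/6)·log₂(1/6) + (1/3)·log₂(1/3)]
  = 0.500000 + 0.430827 + 0.528321 = 1.4591 bits

H(Y|X) = Σ_x P(x)·H(Y|X=x):
  X=0: P(X=0) = 1/2, P(Y|X=0) = (7/15, 8/15, 0) → H(Y|X=0) = 0.996792
  X=1: P(X=1) = 1/6, P(Y|X=1) = (1/5, 0, 4/5) → H(Y|X=1) = 0.721928
  X=2: P(X=2) = 1/3, P(Y|X=2) = (0, 1/2, 1/2) → H(Y|X=2) = 1.000000
H(Y|X) = (1/2)·0.996792 + (1/6)·0.721928 + (1/3)·1.000000 = 0.9521 bits

H(X,Y) = -Σ_{x,y} P(x,y) log₂ P(x,y). Per-cell terms -P(x,y)·log₂P(x,y):
  X=0: 0.489892, 0.508504, 0.000000
  X=1: 0.163563, 0.000000, 0.387585
  X=2: 0.000000, 0.430827, 0.430827
  (cells with P = 0 contribute 0)
Sum of the 9 terms: H(X,Y) = 2.4112 bits

Chain rule check:
  H(X) + H(Y|X) = 1.4591 + 0.9521 = 2.4112 bits
  H(X,Y) = 2.4112 bits
✓ Chain rule verified.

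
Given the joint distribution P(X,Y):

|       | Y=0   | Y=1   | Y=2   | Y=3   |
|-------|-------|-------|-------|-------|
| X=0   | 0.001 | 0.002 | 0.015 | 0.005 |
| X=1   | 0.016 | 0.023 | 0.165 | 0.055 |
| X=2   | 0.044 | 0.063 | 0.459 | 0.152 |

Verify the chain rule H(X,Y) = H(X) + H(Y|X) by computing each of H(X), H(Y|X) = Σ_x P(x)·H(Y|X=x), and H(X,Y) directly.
H(X) = 0.9731 bits, H(Y|X) = 1.4419 bits, H(X,Y) = 2.4150 bits

Marginal of X (row sums):
  P(X=0) = 0.001 + 0.002 + 0.015 + 0.005 = 0.023
  P(X=1) = 0.016 + 0.023 + 0.165 + 0.055 = 0.259
  P(X=2) = 0.044 + 0.063 + 0.459 + 0.152 = 0.718
H(X) = -[0.023·log₂(0.023) + 0.259·log₂(0.259) + 0.718·log₂(0.718)]
  = 0.12517 + 0.50478 + 0.34316 = 0.9731 bits

H(Y|X) = Σ_x P(x)·H(Y|X=x):
  X=0: P(X=0) = 0.023, P(Y|X=0) = (1/23, 2/23, 15/23, 5/23) → H(Y|X=0) = 1.38387
  X=1: P(X=1) = 0.259, P(Y|X=1) = (16/259, 23/259, 165/259, 55/259) → H(Y|X=1) = 1.44747
  X=2: P(X=2) = 0.718, P(Y|X=2) = (22/359, 63/718, 459/718, 76/359) → H(Y|X=2) = 1.44173
H(Y|X) = 0.023·1.38387 + 0.259·1.44747 + 0.718·1.44173 = 1.4419 bits

H(X,Y) = -Σ_{x,y} P(x,y) log₂ P(x,y). Per-cell terms -P(x,y)·log₂P(x,y):
  X=0: 0.00997, 0.01793, 0.09088, 0.03822
  X=1: 0.09545, 0.12517, 0.42891, 0.23014
  X=2: 0.19828, 0.25128, 0.51566, 0.41311
Sum of the 12 terms: H(X,Y) = 2.4150 bits

Chain rule check:
  H(X) + H(Y|X) = 0.9731 + 1.4419 = 2.4150 bits
  H(X,Y) = 2.4150 bits
✓ Chain rule verified.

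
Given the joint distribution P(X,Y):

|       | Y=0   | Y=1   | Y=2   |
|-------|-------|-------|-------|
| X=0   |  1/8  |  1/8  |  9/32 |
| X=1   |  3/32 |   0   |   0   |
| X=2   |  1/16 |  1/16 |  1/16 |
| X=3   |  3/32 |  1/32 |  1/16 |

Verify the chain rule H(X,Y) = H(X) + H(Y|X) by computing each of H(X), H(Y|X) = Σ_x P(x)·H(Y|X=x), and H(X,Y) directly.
H(X) = 1.7106 bits, H(Y|X) = 1.3507 bits, H(X,Y) = 3.0613 bits

Marginal of X (row sums):
  P(X=0) = 1/8 + 1/8 + 9/32 = 17/32
  P(X=1) = 3/32 + 0 + 0 = 3/32
  P(X=2) = 1/16 + 1/16 + 1/16 = 3/16
  P(X=3) = 3/32 + 1/32 + 1/16 = 3/16
H(X) = -[(17/32)·log₂(17/32) + (3/32)·log₂(3/32) + (3/16)·log₂(3/16) + (3/16)·log₂(3/16)]
  = 0.4848 + 0.3202 + 0.4528 + 0.4528 = 1.7106 bits

H(Y|X) = Σ_x P(x)·H(Y|X=x):
  X=0: P(X=0) = 17/32, P(Y|X=0) = (4/17, 4/17, 9/17) → H(Y|X=0) = 1.4681
  X=1: P(X=1) = 3/32, P(Y|X=1) = (1, 0, 0) → H(Y|X=1) = 0.0000
  X=2: P(X=2) = 3/16, P(Y|X=2) = (1/3, 1/3, 1/3) → H(Y|X=2) = 1.5850
  X=3: P(X=3) = 3/16, P(Y|X=3) = (1/2, 1/6, 1/3) → H(Y|X=3) = 1.4591
H(Y|X) = (17/32)·1.4681 + (3/32)·0.0000 + (3/16)·1.5850 + (3/16)·1.4591 = 1.3507 bits

H(X,Y) = -Σ_{x,y} P(x,y) log₂ P(x,y). Per-cell terms -P(x,y)·log₂P(x,y):
  X=0: 0.3750, 0.3750, 0.5147
  X=1: 0.3202, 0.0000, 0.0000
  X=2: 0.2500, 0.2500, 0.2500
  X=3: 0.3202, 0.1562, 0.2500
  (cells with P = 0 contribute 0)
Sum of the 12 terms: H(X,Y) = 3.0613 bits

Chain rule check:
  H(X) + H(Y|X) = 1.7106 + 1.3507 = 3.0613 bits
  H(X,Y) = 3.0613 bits
✓ Chain rule verified.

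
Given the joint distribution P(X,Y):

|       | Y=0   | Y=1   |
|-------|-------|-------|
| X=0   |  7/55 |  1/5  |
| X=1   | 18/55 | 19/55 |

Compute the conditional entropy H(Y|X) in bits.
0.9879 bits

H(Y|X) = H(X,Y) - H(X)

H(X,Y) = -Σ_{x,y} P(x,y) log₂ P(x,y). Per-cell terms -P(x,y)·log₂P(x,y):
  X=0: 0.3785, 0.4644
  X=1: 0.5274, 0.5297
Sum of the 4 terms: H(X,Y) = 1.9000 bits

Marginal of X (row sums):
  P(X=0) = 7/55 + 1/5 = 18/55
  P(X=1) = 18/55 + 19/55 = 37/55
H(X) = -[(18/55)·log₂(18/55) + (37/55)·log₂(37/55)]
  = 0.5274 + 0.3847 = 0.9121 bits

H(Y|X) = H(X,Y) - H(X) = 1.9000 - 0.9121 = 0.9879 bits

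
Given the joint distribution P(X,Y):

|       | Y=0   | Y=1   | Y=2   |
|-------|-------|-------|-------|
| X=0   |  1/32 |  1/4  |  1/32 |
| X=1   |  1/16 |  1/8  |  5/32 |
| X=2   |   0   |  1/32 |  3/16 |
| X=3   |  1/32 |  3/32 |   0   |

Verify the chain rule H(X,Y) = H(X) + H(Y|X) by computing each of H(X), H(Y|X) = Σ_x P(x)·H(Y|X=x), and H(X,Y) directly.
H(X) = 1.9086 bits, H(Y|X) = 1.0328 bits, H(X,Y) = 2.9414 bits

Marginal of X (row sums):
  P(X=0) = 1/32 + 1/4 + 1/32 = 5/16
  P(X=1) = 1/16 + 1/8 + 5/32 = 11/32
  P(X=2) = 0 + 1/32 + 3/16 = 7/32
  P(X=3) = 1/32 + 3/32 + 0 = 1/8
H(X) = -[(5/16)·log₂(5/16) + (11/32)·log₂(11/32) + (7/32)·log₂(7/32) + (1/8)·log₂(1/8)]
  = 0.52440 + 0.52957 + 0.47964 + 0.37500 = 1.9086 bits

H(Y|X) = Σ_x P(x)·H(Y|X=x):
  X=0: P(X=0) = 5/16, P(Y|X=0) = (1/10, 4/5, 1/10) → H(Y|X=0) = 0.92193
  X=1: P(X=1) = 11/32, P(Y|X=1) = (2/11, 4/11, 5/11) → H(Y|X=1) = 1.49492
  X=2: P(X=2) = 7/32, P(Y|X=2) = (0, 1/7, 6/7) → H(Y|X=2) = 0.59167
  X=3: P(X=3) = 1/8, P(Y|X=3) = (1/4, 3/4, 0) → H(Y|X=3) = 0.81128
H(Y|X) = (5/16)·0.92193 + (11/32)·1.49492 + (7/32)·0.59167 + (1/8)·0.81128 = 1.0328 bits

H(X,Y) = -Σ_{x,y} P(x,y) log₂ P(x,y). Per-cell terms -P(x,y)·log₂P(x,y):
  X=0: 0.15625, 0.50000, 0.15625
  X=1: 0.25000, 0.37500, 0.41845
  X=2: 0.00000, 0.15625, 0.45282
  X=3: 0.15625, 0.32016, 0.00000
  (cells with P = 0 contribute 0)
Sum of the 12 terms: H(X,Y) = 2.9414 bits

Chain rule check:
  H(X) + H(Y|X) = 1.9086 + 1.0328 = 2.9414 bits
  H(X,Y) = 2.9414 bits
✓ Chain rule verified.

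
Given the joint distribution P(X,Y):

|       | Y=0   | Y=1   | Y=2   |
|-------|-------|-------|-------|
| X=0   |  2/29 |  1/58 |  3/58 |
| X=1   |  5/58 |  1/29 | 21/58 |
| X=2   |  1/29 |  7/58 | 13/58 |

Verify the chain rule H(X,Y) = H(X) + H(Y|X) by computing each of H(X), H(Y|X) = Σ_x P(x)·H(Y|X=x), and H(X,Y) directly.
H(X) = 1.4319 bits, H(Y|X) = 1.1785 bits, H(X,Y) = 2.6104 bits

Marginal of X (row sums):
  P(X=0) = 2/29 + 1/58 + 3/58 = 4/29
  P(X=1) = 5/58 + 1/29 + 21/58 = 14/29
  P(X=2) = 1/29 + 7/58 + 13/58 = 11/29
H(X) = -[(4/29)·log₂(4/29) + (14/29)·log₂(14/29) + (11/29)·log₂(11/29)]
  = 0.3942 + 0.5072 + 0.5305 = 1.4319 bits

H(Y|X) = Σ_x P(x)·H(Y|X=x):
  X=0: P(X=0) = 4/29, P(Y|X=0) = (1/2, 1/8, 3/8) → H(Y|X=0) = 1.4056
  X=1: P(X=1) = 14/29, P(Y|X=1) = (5/28, 1/14, 3/4) → H(Y|X=1) = 1.0271
  X=2: P(X=2) = 11/29, P(Y|X=2) = (1/11, 7/22, 13/22) → H(Y|X=2) = 1.2886
H(Y|X) = (4/29)·1.4056 + (14/29)·1.0271 + (11/29)·1.2886 = 1.1785 bits

H(X,Y) = -Σ_{x,y} P(x,y) log₂ P(x,y). Per-cell terms -P(x,y)·log₂P(x,y):
  X=0: 0.2661, 0.1010, 0.2210
  X=1: 0.3048, 0.1675, 0.5307
  X=2: 0.1675, 0.3682, 0.4836
Sum of the 9 terms: H(X,Y) = 2.6104 bits

Chain rule check:
  H(X) + H(Y|X) = 1.4319 + 1.1785 = 2.6104 bits
  H(X,Y) = 2.6104 bits
✓ Chain rule verified.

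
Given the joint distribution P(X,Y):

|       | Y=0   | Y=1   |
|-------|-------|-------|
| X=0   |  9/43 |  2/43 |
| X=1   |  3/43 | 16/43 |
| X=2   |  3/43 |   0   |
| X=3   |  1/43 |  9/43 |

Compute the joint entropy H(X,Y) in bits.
2.3433 bits

H(X,Y) = -Σ_{x,y} P(x,y) log₂ P(x,y). Per-cell terms -P(x,y)·log₂P(x,y):
  X=0: 0.47226, 0.20587
  X=1: 0.26800, 0.53070
  X=2: 0.26800, 0.00000
  X=3: 0.12619, 0.47226
  (cells with P = 0 contribute 0)
Sum of the 8 terms: H(X,Y) = 2.3433 bits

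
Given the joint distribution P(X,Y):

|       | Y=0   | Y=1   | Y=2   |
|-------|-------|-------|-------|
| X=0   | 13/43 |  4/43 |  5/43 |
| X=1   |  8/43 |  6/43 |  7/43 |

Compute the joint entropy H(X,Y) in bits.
2.4756 bits

H(X,Y) = -Σ_{x,y} P(x,y) log₂ P(x,y). Per-cell terms -P(x,y)·log₂P(x,y):
  X=0: 0.52176, 0.31872, 0.36097
  X=1: 0.45140, 0.39646, 0.42633
Sum of the 6 terms: H(X,Y) = 2.4756 bits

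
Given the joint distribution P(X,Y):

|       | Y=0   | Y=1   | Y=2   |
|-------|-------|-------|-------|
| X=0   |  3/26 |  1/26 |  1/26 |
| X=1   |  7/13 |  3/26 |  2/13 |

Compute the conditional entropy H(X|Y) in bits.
0.7032 bits

H(X|Y) = H(X,Y) - H(Y)

H(X,Y) = -Σ_{x,y} P(x,y) log₂ P(x,y). Per-cell terms -P(x,y)·log₂P(x,y):
  X=0: 0.359478, 0.180786, 0.180786
  X=1: 0.480892, 0.359478, 0.415452
Sum of the 6 terms: H(X,Y) = 1.97687 bits

Marginal of Y (column sums):
  P(Y=0) = 3/26 + 7/13 = 17/26
  P(Y=1) = 1/26 + 3/26 = 2/13
  P(Y=2) = 1/26 + 2/13 = 5/26
H(Y) = -[(17/26)·log₂(17/26) + (2/13)·log₂(2/13) + (5/26)·log₂(5/26)]
  = 0.400793 + 0.415452 + 0.457406 = 1.27365 bits

H(X|Y) = H(X,Y) - H(Y) = 1.97687 - 1.27365 = 0.7032 bits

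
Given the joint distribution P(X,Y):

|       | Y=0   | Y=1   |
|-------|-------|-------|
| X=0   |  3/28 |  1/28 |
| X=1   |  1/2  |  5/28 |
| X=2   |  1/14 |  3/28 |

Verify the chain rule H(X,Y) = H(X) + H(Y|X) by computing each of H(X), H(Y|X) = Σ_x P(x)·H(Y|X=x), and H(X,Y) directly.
H(X) = 1.2245 bits, H(Y|X) = 0.8535 bits, H(X,Y) = 2.0780 bits

Marginal of X (row sums):
  P(X=0) = 3/28 + 1/28 = 1/7
  P(X=1) = 1/2 + 5/28 = 19/28
  P(X=2) = 1/14 + 3/28 = 5/28
H(X) = -[(1/7)·log₂(1/7) + (19/28)·log₂(19/28) + (5/28)·log₂(5/28)]
  = 0.40105 + 0.37961 + 0.44383 = 1.2245 bits

H(Y|X) = Σ_x P(x)·H(Y|X=x):
  X=0: P(X=0) = 1/7, P(Y|X=0) = (3/4, 1/4) → H(Y|X=0) = 0.81128
  X=1: P(X=1) = 19/28, P(Y|X=1) = (14/19, 5/19) → H(Y|X=1) = 0.83147
  X=2: P(X=2) = 5/28, P(Y|X=2) = (2/5, 3/5) → H(Y|X=2) = 0.97095
H(Y|X) = (1/7)·0.81128 + (19/28)·0.83147 + (5/28)·0.97095 = 0.8535 bits

H(X,Y) = -Σ_{x,y} P(x,y) log₂ P(x,y). Per-cell terms -P(x,y)·log₂P(x,y):
  X=0: 0.34526, 0.17169
  X=1: 0.50000, 0.44383
  X=2: 0.27195, 0.34526
Sum of the 6 terms: H(X,Y) = 2.0780 bits

Chain rule check:
  H(X) + H(Y|X) = 1.2245 + 0.8535 = 2.0780 bits
  H(X,Y) = 2.0780 bits
✓ Chain rule verified.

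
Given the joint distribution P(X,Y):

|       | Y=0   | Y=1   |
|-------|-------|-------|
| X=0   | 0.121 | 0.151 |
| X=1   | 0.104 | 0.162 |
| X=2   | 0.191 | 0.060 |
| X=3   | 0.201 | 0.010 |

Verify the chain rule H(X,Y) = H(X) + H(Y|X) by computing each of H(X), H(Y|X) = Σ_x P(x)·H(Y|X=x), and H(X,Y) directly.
H(X) = 1.9933 bits, H(Y|X) = 0.7836 bits, H(X,Y) = 2.7769 bits

Marginal of X (row sums):
  P(X=0) = 0.121 + 0.151 = 0.272
  P(X=1) = 0.104 + 0.162 = 0.266
  P(X=2) = 0.191 + 0.060 = 0.251
  P(X=3) = 0.201 + 0.010 = 0.211
H(X) = -[0.272·log₂(0.272) + 0.266·log₂(0.266) + 0.251·log₂(0.251) + 0.211·log₂(0.211)]
  = 0.5109 + 0.5082 + 0.5006 + 0.4736 = 1.9933 bits

H(Y|X) = Σ_x P(x)·H(Y|X=x):
  X=0: P(X=0) = 0.272, P(Y|X=0) = (121/272, 151/272) → H(Y|X=0) = 0.9912
  X=1: P(X=1) = 0.266, P(Y|X=1) = (52/133, 81/133) → H(Y|X=1) = 0.9654
  X=2: P(X=2) = 0.251, P(Y|X=2) = (191/251, 60/251) → H(Y|X=2) = 0.7934
  X=3: P(X=3) = 0.211, P(Y|X=3) = (201/211, 10/211) → H(Y|X=3) = 0.2752
H(Y|X) = 0.272·0.9912 + 0.266·0.9654 + 0.251·0.7934 + 0.211·0.2752 = 0.7836 bits

H(X,Y) = -Σ_{x,y} P(x,y) log₂ P(x,y). Per-cell terms -P(x,y)·log₂P(x,y):
  X=0: 0.3687, 0.4118
  X=1: 0.3396, 0.4254
  X=2: 0.4562, 0.2435
  X=3: 0.4653, 0.0664
Sum of the 8 terms: H(X,Y) = 2.7769 bits

Chain rule check:
  H(X) + H(Y|X) = 1.9933 + 0.7836 = 2.7769 bits
  H(X,Y) = 2.7769 bits
✓ Chain rule verified.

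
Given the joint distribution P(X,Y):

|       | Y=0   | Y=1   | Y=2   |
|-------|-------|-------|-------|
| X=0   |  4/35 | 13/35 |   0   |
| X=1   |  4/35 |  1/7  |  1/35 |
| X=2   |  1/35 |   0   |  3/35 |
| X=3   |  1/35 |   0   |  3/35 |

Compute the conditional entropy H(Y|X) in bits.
0.9566 bits

H(Y|X) = H(X,Y) - H(X)

H(X,Y) = -Σ_{x,y} P(x,y) log₂ P(x,y). Per-cell terms -P(x,y)·log₂P(x,y):
  X=0: 0.35763, 0.53071, 0.00000
  X=1: 0.35763, 0.40105, 0.14655
  X=2: 0.14655, 0.00000, 0.30380
  X=3: 0.14655, 0.00000, 0.30380
  (cells with P = 0 contribute 0)
Sum of the 12 terms: H(X,Y) = 2.6943 bits

Marginal of X (row sums):
  P(X=0) = 4/35 + 13/35 + 0 = 17/35
  P(X=1) = 4/35 + 1/7 + 1/35 = 2/7
  P(X=2) = 1/35 + 0 + 3/35 = 4/35
  P(X=3) = 1/35 + 0 + 3/35 = 4/35
H(X) = -[(17/35)·log₂(17/35) + (2/7)·log₂(2/7) + (4/35)·log₂(4/35) + (4/35)·log₂(4/35)]
  = 0.50603 + 0.51639 + 0.35763 + 0.35763 = 1.7377 bits

H(Y|X) = H(X,Y) - H(X) = 2.6943 - 1.7377 = 0.9566 bits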